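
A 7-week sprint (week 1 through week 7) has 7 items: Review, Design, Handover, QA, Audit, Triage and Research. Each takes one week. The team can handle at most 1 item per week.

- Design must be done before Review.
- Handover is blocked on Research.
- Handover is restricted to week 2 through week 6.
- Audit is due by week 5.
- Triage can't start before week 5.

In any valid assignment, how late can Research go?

Downstream work caps Research at week 5.
Research at week 5 is achievable: Review -> week 3, Research -> week 5, QA -> week 4, Handover -> week 6, Audit -> week 1, Triage -> week 7, Design -> week 2.

week 5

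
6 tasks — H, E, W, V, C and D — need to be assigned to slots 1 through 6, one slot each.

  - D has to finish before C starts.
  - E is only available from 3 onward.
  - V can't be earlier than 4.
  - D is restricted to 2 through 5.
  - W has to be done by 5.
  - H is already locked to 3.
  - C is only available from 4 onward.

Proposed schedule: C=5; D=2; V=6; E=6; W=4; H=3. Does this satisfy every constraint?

Yes

V can't be earlier than 4 — holds.
D is restricted to 2 through 5 — holds.
H is already locked to 3 — holds.
E is only available from 3 onward — holds.
W has to be done by 5 — holds.
D has to finish before C starts — holds.
C is only available from 4 onward — holds.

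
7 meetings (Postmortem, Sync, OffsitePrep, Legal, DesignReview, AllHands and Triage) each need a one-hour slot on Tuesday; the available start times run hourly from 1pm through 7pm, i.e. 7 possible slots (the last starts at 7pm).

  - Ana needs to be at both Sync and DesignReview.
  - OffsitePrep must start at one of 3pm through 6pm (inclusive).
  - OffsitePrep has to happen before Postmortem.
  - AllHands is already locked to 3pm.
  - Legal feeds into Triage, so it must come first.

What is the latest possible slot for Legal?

Downstream work caps Legal at 6pm.
Legal at 6pm is achievable: Triage in 7pm; OffsitePrep in 3pm; Legal in 6pm; Sync in 1pm; Postmortem in 4pm; DesignReview in 2pm; AllHands in 3pm.

6pm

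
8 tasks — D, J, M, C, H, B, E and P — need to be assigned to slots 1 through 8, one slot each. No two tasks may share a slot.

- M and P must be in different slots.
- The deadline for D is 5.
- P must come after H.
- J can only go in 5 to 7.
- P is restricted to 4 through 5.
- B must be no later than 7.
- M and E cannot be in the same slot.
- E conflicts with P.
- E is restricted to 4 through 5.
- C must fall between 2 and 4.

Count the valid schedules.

Splitting on D: it can be 1 (8), 2 (4), 3 (4). Listing each branch's schedules as (J, M, C, H, B, E, P):
D=1: (6,8,2,3,7,4,5) (6,8,2,3,7,5,4) (6,8,3,2,7,4,5) (6,8,3,2,7,5,4) (7,8,2,3,6,4,5) (7,8,2,3,6,5,4) (7,8,3,2,6,4,5) (7,8,3,2,6,5,4) — 8.
D=2: (6,8,3,1,7,4,5) (6,8,3,1,7,5,4) (7,8,3,1,6,4,5) (7,8,3,1,6,5,4) — 4.
D=3: (6,8,2,1,7,4,5) (6,8,2,1,7,5,4) (7,8,2,1,6,4,5) (7,8,2,1,6,5,4) — 4.
Summing: 8 + 4 + 4 = 16.

16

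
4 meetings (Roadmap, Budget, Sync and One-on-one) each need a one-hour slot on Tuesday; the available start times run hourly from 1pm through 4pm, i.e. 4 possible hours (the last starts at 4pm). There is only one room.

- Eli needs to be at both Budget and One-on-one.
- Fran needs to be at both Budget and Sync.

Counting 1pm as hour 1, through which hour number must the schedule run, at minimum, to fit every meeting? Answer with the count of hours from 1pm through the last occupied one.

4 hours

With at most 1 per hour and 4 meetings, at least 4 hours are needed.
4 works (last occupied hour: 4pm): for example One-on-one -> 4pm; Sync -> 3pm; Budget -> 2pm; Roadmap -> 1pm.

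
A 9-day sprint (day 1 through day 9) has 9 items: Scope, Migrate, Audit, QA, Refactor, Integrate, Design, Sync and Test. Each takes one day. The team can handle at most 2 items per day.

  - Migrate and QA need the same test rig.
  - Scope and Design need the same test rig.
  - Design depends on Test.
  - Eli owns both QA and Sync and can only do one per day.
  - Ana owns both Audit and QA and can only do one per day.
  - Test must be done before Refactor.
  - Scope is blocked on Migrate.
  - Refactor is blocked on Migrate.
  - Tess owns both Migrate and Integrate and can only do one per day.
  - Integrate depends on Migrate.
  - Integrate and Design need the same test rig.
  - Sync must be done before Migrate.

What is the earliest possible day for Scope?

Precedence pushes Scope to at least day 3.
Scope at day 3 is achievable: Scope in day 3, Audit in day 4, Refactor in day 3, QA in day 5, Design in day 2, Migrate in day 2, Sync in day 1, Integrate in day 4, Test in day 1.

day 3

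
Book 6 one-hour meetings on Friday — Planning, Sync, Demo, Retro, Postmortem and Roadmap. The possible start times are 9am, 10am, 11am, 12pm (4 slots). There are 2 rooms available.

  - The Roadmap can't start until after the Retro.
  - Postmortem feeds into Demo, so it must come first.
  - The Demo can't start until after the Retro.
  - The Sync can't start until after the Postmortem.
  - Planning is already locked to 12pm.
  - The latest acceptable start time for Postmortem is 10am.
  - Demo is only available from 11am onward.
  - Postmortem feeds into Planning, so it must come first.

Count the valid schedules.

Splitting on Sync: it can be 10am (8), 11am (12), 12pm (6). Listing each branch's schedules as (Planning, Demo, Retro, Postmortem, Roadmap):
Sync=10am: (12pm,11am,9am,9am,10am) (12pm,11am,9am,9am,11am) (12pm,11am,9am,9am,12pm) (12pm,11am,10am,9am,11am) (12pm,11am,10am,9am,12pm) (12pm,12pm,9am,9am,10am) (12pm,12pm,9am,9am,11am) (12pm,12pm,10am,9am,11am) — 8.
Sync=11am: (12pm,11am,9am,9am,10am) (12pm,11am,9am,9am,12pm) (12pm,11am,9am,10am,10am) (12pm,11am,9am,10am,12pm) (12pm,11am,10am,9am,12pm) (12pm,11am,10am,10am,12pm) (12pm,12pm,9am,9am,10am) (12pm,12pm,9am,9am,11am) (12pm,12pm,9am,10am,10am) (12pm,12pm,9am,10am,11am) (12pm,12pm,10am,9am,11am) (12pm,12pm,10am,10am,11am) — 12.
Sync=12pm: (12pm,11am,9am,9am,10am) (12pm,11am,9am,9am,11am) (12pm,11am,9am,10am,10am) (12pm,11am,9am,10am,11am) (12pm,11am,10am,9am,11am) (12pm,11am,10am,10am,11am) — 6.
Summing: 8 + 12 + 6 = 26.

26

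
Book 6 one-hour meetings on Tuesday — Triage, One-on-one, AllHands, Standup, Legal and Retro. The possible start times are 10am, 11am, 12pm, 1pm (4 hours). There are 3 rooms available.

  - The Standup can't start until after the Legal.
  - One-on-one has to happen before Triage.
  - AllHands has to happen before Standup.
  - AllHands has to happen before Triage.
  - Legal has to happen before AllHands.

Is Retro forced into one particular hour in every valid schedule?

Retro can be 10am (e.g. AllHands -> 11am; Legal -> 10am; Retro -> 10am; Standup -> 12pm; One-on-one -> 10am; Triage -> 12pm) or 11am (e.g. Retro -> 11am, One-on-one -> 10am, Triage -> 12pm, Legal -> 10am, Standup -> 12pm, AllHands -> 11am).

No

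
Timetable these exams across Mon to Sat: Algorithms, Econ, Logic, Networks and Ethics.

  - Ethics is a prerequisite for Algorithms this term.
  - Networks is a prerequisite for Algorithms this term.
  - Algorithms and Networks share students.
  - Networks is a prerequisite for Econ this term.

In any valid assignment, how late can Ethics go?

Downstream work caps Ethics at Fri.
Ethics at Fri is achievable: Networks -> Mon, Ethics -> Fri, Algorithms -> Sat, Econ -> Tue, Logic -> Mon.

Fri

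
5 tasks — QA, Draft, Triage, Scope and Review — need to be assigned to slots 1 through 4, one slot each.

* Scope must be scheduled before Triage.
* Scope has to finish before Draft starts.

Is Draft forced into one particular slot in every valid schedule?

Draft can be 2 (e.g. Draft -> 2; Scope -> 1; Triage -> 2; QA -> 1; Review -> 1) or 3 (e.g. Draft -> 3, QA -> 1, Review -> 1, Scope -> 1, Triage -> 2).

No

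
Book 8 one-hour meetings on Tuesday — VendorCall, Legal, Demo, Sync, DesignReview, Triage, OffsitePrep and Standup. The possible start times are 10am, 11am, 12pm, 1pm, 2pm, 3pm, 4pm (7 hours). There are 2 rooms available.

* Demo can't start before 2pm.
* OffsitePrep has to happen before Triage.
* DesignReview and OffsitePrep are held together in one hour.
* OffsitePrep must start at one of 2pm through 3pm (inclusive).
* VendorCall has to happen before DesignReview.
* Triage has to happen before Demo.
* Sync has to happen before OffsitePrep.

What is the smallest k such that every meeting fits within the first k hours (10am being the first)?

The precedence chain requires at least 4 distinct hours.
With at most 2 per hour and 8 meetings, at least 4 hours are needed.
Propagating the time windows through the other constraints, Demo can't land before 4pm — that is hour 7 counting from 10am — so the schedule must run through at least 7 hours.
7 works (last occupied hour: 4pm): for example Triage=3pm, VendorCall=10am, OffsitePrep=2pm, Demo=4pm, Sync=10am, Legal=11am, DesignReview=2pm, Standup=11am.

7 hours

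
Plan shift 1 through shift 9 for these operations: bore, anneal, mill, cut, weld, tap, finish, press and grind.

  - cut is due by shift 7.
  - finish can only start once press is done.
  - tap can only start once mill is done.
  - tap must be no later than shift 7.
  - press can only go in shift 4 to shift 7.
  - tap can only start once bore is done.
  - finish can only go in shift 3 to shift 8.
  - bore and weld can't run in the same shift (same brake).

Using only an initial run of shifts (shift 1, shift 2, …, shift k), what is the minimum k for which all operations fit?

5 shifts

The precedence chain requires at least 2 distinct shifts.
Propagating the time windows through the other constraints, finish can't land before shift 5, so the schedule must run through at least shift 5.
5 works (last occupied shift: shift 5): for example cut=shift 1, anneal=shift 1, finish=shift 5, weld=shift 2, mill=shift 1, grind=shift 1, bore=shift 1, tap=shift 2, press=shift 4.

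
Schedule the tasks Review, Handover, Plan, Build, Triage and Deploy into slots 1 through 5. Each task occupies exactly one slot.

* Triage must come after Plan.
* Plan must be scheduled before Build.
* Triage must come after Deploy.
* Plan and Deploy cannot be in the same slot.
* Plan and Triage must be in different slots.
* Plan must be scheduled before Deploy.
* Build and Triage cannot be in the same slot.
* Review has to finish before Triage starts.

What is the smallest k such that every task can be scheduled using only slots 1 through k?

The precedence chain requires at least 3 distinct slots.
3 works (last occupied slot: 3): for example Deploy=2, Build=2, Triage=3, Handover=1, Review=1, Plan=1.

3 slots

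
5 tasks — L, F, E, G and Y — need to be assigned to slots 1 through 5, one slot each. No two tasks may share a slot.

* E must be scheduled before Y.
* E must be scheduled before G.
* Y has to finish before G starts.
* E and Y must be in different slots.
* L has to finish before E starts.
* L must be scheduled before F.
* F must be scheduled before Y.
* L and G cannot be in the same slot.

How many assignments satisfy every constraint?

Enumerating: L -> 1, F -> 3, E -> 2, G -> 5, Y -> 4 | Y=4, E=3, G=5, F=2, L=1.

2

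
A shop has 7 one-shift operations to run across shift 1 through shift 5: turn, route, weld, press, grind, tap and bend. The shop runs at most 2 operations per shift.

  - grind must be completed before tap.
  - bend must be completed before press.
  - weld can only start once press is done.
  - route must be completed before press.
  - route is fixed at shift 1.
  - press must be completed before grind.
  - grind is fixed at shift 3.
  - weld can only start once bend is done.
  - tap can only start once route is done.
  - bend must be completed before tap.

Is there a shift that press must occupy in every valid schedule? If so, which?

shift 2

route is fixed at shift 1 and must come before press, so press is at least shift 2.
grind is fixed at shift 3 and must come after press, so press is at most shift 2.
So press must be shift 2.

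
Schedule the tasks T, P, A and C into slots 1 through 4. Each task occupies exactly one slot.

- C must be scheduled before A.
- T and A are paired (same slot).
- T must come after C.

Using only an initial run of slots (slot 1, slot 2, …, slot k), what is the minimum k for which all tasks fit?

2

The precedence chain requires at least 2 distinct slots.
2 works (last occupied slot: 2): for example A in 2; C in 1; T in 2; P in 1.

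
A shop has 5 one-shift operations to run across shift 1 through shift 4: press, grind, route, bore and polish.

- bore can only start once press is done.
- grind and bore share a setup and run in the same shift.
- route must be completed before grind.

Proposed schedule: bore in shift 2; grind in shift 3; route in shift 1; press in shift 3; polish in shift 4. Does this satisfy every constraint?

bore can only start once press is done — violated.
route must be completed before grind — holds.
grind and bore share a setup and run in the same shift — violated.

No. bore can only start once press is done is not satisfied.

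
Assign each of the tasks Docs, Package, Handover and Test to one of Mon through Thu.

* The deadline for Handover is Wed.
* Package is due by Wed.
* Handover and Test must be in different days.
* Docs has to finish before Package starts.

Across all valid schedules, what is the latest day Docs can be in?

Tue

Downstream work caps Docs at Tue.
Docs at Tue is achievable: Handover=Mon; Package=Wed; Docs=Tue; Test=Tue.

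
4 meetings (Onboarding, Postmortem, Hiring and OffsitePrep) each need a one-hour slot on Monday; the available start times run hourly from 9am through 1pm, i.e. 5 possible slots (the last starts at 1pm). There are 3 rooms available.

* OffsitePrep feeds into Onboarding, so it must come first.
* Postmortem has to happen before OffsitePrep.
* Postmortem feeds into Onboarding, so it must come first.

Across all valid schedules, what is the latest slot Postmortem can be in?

11am

Downstream work caps Postmortem at 11am.
Postmortem at 11am is achievable: Hiring=9am, OffsitePrep=12pm, Postmortem=11am, Onboarding=1pm.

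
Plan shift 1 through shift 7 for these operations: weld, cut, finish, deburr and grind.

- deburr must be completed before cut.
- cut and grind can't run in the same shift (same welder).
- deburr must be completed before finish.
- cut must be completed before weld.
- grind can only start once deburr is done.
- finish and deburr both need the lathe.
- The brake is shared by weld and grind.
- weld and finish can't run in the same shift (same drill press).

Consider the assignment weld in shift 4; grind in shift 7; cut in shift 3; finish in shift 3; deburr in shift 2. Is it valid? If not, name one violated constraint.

grind can only start once deburr is done — holds.
weld and finish can't run in the same shift (same drill press) — holds.
finish and deburr both need the lathe — holds.
The brake is shared by weld and grind — holds.
cut and grind can't run in the same shift (same welder) — holds.
deburr must be completed before cut — holds.
cut must be completed before weld — holds.
deburr must be completed before finish — holds.

Yes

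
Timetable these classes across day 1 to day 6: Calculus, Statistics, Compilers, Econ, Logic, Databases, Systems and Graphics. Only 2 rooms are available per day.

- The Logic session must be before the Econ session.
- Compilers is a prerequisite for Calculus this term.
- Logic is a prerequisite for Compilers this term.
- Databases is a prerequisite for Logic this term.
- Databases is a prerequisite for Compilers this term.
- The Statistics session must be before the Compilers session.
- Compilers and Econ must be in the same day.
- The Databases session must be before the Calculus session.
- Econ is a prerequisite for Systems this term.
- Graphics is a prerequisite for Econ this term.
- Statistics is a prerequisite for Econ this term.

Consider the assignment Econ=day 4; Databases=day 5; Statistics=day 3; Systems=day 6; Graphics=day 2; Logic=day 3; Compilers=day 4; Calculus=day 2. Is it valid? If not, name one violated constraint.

Invalid. The Databases session must be before the Calculus session.

The Statistics session must be before the Compilers session — holds.
Econ is a prerequisite for Systems this term — holds.
Databases is a prerequisite for Logic this term — violated.
Compilers and Econ must be in the same day — holds.
Compilers is a prerequisite for Calculus this term — violated.
Databases is a prerequisite for Compilers this term — violated.
Logic is a prerequisite for Compilers this term — holds.
Graphics is a prerequisite for Econ this term — holds.
Only 2 rooms are available per day — holds.
The Logic session must be before the Econ session — holds.
The Databases session must be before the Calculus session — violated.
Statistics is a prerequisite for Econ this term — holds.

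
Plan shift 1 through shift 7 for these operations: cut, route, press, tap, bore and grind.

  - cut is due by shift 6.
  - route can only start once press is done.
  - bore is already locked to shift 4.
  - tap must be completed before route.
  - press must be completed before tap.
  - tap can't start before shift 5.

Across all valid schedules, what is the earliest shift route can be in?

Precedence pushes route to at least shift 6.
route at shift 6 is achievable: press -> shift 1, cut -> shift 1, bore -> shift 4, route -> shift 6, grind -> shift 1, tap -> shift 5.

shift 6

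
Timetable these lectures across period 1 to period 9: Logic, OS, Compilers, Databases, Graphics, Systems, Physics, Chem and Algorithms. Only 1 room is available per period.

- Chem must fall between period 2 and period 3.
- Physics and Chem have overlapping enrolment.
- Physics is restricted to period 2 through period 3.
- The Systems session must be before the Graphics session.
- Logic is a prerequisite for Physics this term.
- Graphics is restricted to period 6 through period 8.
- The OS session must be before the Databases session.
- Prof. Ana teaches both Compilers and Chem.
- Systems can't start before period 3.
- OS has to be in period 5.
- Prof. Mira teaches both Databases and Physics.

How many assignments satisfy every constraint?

Splitting on Compilers: it can be period 4 (12), period 6 (10), period 7 (10), period 8 (10), period 9 (18). Listing each branch's schedules as (Logic, OS, Databases, Graphics, Systems, Physics, Chem, Algorithms) by period number:
Compilers=period 4: (1,5,6,8,7,2,3,9) (1,5,6,8,7,3,2,9) (1,5,7,8,6,2,3,9) (1,5,7,8,6,3,2,9) (1,5,8,7,6,2,3,9) (1,5,8,7,6,3,2,9) (1,5,9,7,6,2,3,8) (1,5,9,7,6,3,2,8) (1,5,9,8,6,2,3,7) (1,5,9,8,6,3,2,7) (1,5,9,8,7,2,3,6) (1,5,9,8,7,3,2,6) — 12.
Compilers=period 6: (1,5,7,8,4,2,3,9) (1,5,7,8,4,3,2,9) (1,5,8,7,4,2,3,9) (1,5,8,7,4,3,2,9) (1,5,9,7,4,2,3,8) (1,5,9,7,4,3,2,8) (1,5,9,8,4,2,3,7) (1,5,9,8,4,3,2,7) (1,5,9,8,7,2,3,4) (1,5,9,8,7,3,2,4) — 10.
Compilers=period 7: (1,5,6,8,4,2,3,9) (1,5,6,8,4,3,2,9) (1,5,8,6,4,2,3,9) (1,5,8,6,4,3,2,9) (1,5,9,6,4,2,3,8) (1,5,9,6,4,3,2,8) (1,5,9,8,4,2,3,6) (1,5,9,8,4,3,2,6) (1,5,9,8,6,2,3,4) (1,5,9,8,6,3,2,4) — 10.
Compilers=period 8: (1,5,6,7,4,2,3,9) (1,5,6,7,4,3,2,9) (1,5,7,6,4,2,3,9) (1,5,7,6,4,3,2,9) (1,5,9,6,4,2,3,7) (1,5,9,6,4,3,2,7) (1,5,9,7,4,2,3,6) (1,5,9,7,4,3,2,6) (1,5,9,7,6,2,3,4) (1,5,9,7,6,3,2,4) — 10.
Compilers=period 9: (1,5,6,7,4,2,3,8) (1,5,6,7,4,3,2,8) (1,5,6,8,4,2,3,7) (1,5,6,8,4,3,2,7) (1,5,6,8,7,2,3,4) (1,5,6,8,7,3,2,4) (1,5,7,6,4,2,3,8) (1,5,7,6,4,3,2,8) (1,5,7,8,4,2,3,6) (1,5,7,8,4,3,2,6) (1,5,7,8,6,2,3,4) (1,5,7,8,6,3,2,4) (1,5,8,6,4,2,3,7) (1,5,8,6,4,3,2,7) (1,5,8,7,4,2,3,6) (1,5,8,7,4,3,2,6) (1,5,8,7,6,2,3,4) (1,5,8,7,6,3,2,4) — 18.
Summing: 12 + 10 + 10 + 10 + 18 = 60.

60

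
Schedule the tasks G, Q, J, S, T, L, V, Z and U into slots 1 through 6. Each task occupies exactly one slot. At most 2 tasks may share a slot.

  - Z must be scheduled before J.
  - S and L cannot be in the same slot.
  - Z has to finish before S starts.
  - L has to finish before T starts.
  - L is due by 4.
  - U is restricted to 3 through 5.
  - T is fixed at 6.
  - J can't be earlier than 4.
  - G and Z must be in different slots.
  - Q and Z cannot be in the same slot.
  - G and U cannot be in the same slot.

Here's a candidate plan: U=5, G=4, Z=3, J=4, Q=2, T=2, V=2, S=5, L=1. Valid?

U is restricted to 3 through 5 — holds.
L has to finish before T starts — holds.
J can't be earlier than 4 — holds.
G and Z must be in different slots — holds.
Q and Z cannot be in the same slot — holds.
L is due by 4 — holds.
At most 2 tasks may share a slot — violated.
Z must be scheduled before J — holds.
S and L cannot be in the same slot — holds.
G and U cannot be in the same slot — holds.
T is fixed at 6 — violated.
Z has to finish before S starts — holds.

No. T is fixed at 6 is not satisfied.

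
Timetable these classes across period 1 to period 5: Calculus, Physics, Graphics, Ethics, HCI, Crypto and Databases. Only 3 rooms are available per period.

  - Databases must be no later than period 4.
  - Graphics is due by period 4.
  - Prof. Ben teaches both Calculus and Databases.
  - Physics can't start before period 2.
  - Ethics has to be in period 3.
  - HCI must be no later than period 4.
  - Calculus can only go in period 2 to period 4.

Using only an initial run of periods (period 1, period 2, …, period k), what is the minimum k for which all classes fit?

3 periods

With at most 3 per period and 7 classes, at least 3 periods are needed.
Ethics can't be placed before period 3, so the schedule must run through at least period 3.
3 works (last occupied period: period 3): for example Graphics -> period 1; Calculus -> period 2; Databases -> period 3; Physics -> period 2; Crypto -> period 1; HCI -> period 1; Ethics -> period 3.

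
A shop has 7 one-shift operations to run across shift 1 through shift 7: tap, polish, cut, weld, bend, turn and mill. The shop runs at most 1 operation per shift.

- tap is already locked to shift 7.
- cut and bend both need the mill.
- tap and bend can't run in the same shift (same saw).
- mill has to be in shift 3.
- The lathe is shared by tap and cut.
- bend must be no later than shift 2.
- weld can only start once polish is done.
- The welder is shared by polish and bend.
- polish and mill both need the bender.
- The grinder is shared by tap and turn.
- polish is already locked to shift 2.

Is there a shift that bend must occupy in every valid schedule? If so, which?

bend's window is shift 1–shift 2.
polish is fixed at shift 2, and bend can't share a shift with polish.
So bend must be shift 1.

shift 1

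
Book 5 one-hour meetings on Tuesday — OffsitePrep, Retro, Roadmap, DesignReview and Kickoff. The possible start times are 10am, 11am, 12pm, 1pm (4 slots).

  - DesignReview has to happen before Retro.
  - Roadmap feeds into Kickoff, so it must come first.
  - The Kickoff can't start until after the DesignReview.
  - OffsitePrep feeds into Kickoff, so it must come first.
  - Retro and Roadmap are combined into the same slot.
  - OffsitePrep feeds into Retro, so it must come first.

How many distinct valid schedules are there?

Splitting on OffsitePrep: it can be 10am (4), 11am (2). Listing each branch's schedules as (Retro, Roadmap, DesignReview, Kickoff):
OffsitePrep=10am: (11am,11am,10am,12pm) (11am,11am,10am,1pm) (12pm,12pm,10am,1pm) (12pm,12pm,11am,1pm) — 4.
OffsitePrep=11am: (12pm,12pm,10am,1pm) (12pm,12pm,11am,1pm) — 2.
Summing: 4 + 2 = 6.

6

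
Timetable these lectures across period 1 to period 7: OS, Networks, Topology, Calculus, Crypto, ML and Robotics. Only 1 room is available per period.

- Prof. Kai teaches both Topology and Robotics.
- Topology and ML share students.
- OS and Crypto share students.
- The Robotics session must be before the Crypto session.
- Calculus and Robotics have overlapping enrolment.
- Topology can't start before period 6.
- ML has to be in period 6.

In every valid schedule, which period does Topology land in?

Topology's window is period 6–period 7.
ML is fixed at period 6, and Topology can't share a period with ML.
So Topology must be period 7.

period 7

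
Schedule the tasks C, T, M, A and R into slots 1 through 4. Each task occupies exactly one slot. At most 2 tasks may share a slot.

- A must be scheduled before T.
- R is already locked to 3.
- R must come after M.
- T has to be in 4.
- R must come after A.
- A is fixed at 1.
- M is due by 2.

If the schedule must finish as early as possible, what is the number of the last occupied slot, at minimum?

4

The precedence chain requires at least 2 distinct slots.
With at most 2 per slot and 5 tasks, at least 3 slots are needed.
T can't be placed before 4, so the schedule must run through at least slot 4.
4 works (last occupied slot: 4): for example A=1; R=3; C=2; M=1; T=4.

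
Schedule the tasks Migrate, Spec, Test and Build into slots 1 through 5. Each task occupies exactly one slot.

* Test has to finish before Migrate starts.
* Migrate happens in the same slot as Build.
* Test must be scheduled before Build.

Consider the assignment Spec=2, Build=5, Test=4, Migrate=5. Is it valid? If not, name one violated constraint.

Yes

Migrate happens in the same slot as Build — holds.
Test has to finish before Migrate starts — holds.
Test must be scheduled before Build — holds.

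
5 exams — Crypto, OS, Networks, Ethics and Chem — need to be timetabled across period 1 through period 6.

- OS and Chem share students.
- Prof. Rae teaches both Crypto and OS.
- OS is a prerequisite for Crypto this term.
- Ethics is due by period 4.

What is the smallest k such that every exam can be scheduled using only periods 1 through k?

The precedence chain requires at least 2 distinct periods.
2 works (last occupied period: period 2): for example Crypto -> period 2; Ethics -> period 1; Chem -> period 2; Networks -> period 1; OS -> period 1.

2 periods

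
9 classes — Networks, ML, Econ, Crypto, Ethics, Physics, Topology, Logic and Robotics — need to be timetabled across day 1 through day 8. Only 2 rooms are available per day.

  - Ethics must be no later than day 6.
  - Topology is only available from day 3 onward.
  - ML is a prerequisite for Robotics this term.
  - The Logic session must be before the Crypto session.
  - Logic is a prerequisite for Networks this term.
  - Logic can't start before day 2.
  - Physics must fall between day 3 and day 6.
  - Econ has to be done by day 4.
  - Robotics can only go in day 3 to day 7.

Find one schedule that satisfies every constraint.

Networks -> day 4, Topology -> day 4, ML -> day 2, Ethics -> day 1, Logic -> day 2, Physics -> day 3, Econ -> day 1, Robotics -> day 3, Crypto -> day 5

Checking: Logic(day 2) before Crypto(day 5); ML(day 2) before Robotics(day 3); Logic(day 2) before Networks(day 4); Ethics=day 1 in [day 1,day 6]; Physics=day 3 in [day 3,day 6]; Econ=day 1 in [day 1,day 4]; Logic=day 2 in [day 2,day 8]; Robotics=day 3 in [day 3,day 7]; Topology=day 4 in [day 3,day 8]; max 2 per day (cap 2).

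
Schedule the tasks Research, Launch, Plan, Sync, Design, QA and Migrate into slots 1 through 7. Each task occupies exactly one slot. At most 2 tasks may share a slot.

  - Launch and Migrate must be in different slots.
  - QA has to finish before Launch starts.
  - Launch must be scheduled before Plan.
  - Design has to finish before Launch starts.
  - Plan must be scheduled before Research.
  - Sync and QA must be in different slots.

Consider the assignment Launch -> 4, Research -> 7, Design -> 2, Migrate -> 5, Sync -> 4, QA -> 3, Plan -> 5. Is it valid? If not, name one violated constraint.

Yes, all constraints hold

QA has to finish before Launch starts — holds.
Plan must be scheduled before Research — holds.
Launch must be scheduled before Plan — holds.
At most 2 tasks may share a slot — holds.
Design has to finish before Launch starts — holds.
Launch and Migrate must be in different slots — holds.
Sync and QA must be in different slots — holds.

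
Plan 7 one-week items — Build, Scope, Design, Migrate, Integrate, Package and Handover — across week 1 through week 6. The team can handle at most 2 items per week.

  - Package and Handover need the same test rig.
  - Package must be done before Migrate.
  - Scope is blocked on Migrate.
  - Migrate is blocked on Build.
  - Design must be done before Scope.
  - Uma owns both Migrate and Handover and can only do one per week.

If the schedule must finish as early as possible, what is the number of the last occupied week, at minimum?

The precedence chain requires at least 3 distinct weeks.
With at most 2 per week and 7 work items, at least 4 weeks are needed.
4 works (last occupied week: week 4): for example Migrate in week 2; Design in week 2; Handover in week 4; Build in week 1; Package in week 1; Scope in week 3; Integrate in week 3.

week 4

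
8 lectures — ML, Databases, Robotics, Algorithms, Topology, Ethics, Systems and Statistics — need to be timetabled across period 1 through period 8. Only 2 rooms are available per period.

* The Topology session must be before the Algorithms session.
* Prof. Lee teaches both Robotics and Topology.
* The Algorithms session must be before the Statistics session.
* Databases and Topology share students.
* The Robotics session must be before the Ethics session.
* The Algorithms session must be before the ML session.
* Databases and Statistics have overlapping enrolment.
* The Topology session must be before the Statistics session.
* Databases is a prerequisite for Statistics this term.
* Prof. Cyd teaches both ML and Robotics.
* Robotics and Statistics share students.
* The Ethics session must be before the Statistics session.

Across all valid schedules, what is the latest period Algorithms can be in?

Precedence pushes Algorithms to at least period 2; downstream work caps Algorithms at period 7.
Algorithms at period 7 is achievable: Systems=period 1; ML=period 8; Databases=period 2; Algorithms=period 7; Topology=period 1; Statistics=period 8; Ethics=period 3; Robotics=period 2.

period 7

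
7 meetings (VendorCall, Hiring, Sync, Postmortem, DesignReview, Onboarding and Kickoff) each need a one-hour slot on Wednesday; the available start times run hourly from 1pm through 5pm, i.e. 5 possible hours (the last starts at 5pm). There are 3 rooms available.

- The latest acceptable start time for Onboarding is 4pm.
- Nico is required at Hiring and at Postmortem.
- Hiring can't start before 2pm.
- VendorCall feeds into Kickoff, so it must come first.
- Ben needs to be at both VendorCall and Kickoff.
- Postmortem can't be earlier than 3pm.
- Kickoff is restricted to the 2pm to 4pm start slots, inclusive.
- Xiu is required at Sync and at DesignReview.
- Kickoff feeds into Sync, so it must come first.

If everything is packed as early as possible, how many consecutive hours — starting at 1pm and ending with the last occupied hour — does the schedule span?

3 hours

The precedence chain requires at least 3 distinct hours.
With at most 3 per hour and 7 meetings, at least 3 hours are needed.
3 works (last occupied hour: 3pm): for example Sync -> 3pm; Hiring -> 2pm; VendorCall -> 1pm; Kickoff -> 2pm; DesignReview -> 1pm; Onboarding -> 1pm; Postmortem -> 3pm.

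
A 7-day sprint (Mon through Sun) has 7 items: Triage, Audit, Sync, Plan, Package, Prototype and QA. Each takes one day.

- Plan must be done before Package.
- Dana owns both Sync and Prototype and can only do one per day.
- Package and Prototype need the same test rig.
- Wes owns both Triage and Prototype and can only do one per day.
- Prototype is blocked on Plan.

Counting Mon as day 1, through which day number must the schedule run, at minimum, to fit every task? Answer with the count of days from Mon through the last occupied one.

3 days

The precedence chain requires at least 2 distinct days.
Could 2 days be enough, i.e. nothing placed later than Tue? No: Prototype must come after Plan (at Mon or later) → {Tue}; Plan must come before Prototype (at Tue or earlier) → {Mon}; Package must come after Plan (at Mon or later) → {Tue}; Prototype can't share with Package (Tue) → nothing is left.
So 2 days is not enough.
3 works (last occupied day: Wed): for example Audit=Mon, Package=Tue, Plan=Mon, Prototype=Wed, Triage=Mon, QA=Mon, Sync=Mon.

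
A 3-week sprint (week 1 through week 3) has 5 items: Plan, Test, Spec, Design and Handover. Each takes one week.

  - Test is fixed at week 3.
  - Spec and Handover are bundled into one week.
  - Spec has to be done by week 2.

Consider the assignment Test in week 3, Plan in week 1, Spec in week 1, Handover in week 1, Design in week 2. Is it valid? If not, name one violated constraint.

Spec and Handover are bundled into one week — holds.
Spec has to be done by week 2 — holds.
Test is fixed at week 3 — holds.

Valid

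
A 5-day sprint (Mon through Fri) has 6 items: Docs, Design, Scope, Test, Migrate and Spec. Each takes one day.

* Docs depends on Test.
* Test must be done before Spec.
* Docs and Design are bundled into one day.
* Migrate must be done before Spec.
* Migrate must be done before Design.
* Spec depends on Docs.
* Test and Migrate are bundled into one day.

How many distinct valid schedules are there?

Splitting on Docs: it can be Tue (15), Wed (20), Thu (15). Listing each branch's schedules as (Design, Scope, Test, Migrate, Spec):
Docs=Tue: (Tue,Mon,Mon,Mon,Wed) (Tue,Mon,Mon,Mon,Thu) (Tue,Mon,Mon,Mon,Fri) (Tue,Tue,Mon,Mon,Wed) (Tue,Tue,Mon,Mon,Thu) (Tue,Tue,Mon,Mon,Fri) (Tue,Wed,Mon,Mon,Wed) (Tue,Wed,Mon,Mon,Thu) (Tue,Wed,Mon,Mon,Fri) (Tue,Thu,Mon,Mon,Wed) (Tue,Thu,Mon,Mon,Thu) (Tue,Thu,Mon,Mon,Fri) (Tue,Fri,Mon,Mon,Wed) (Tue,Fri,Mon,Mon,Thu) (Tue,Fri,Mon,Mon,Fri) — 15.
Docs=Wed: (Wed,Mon,Mon,Mon,Thu) (Wed,Mon,Mon,Mon,Fri) (Wed,Mon,Tue,Tue,Thu) (Wed,Mon,Tue,Tue,Fri) (Wed,Tue,Mon,Mon,Thu) (Wed,Tue,Mon,Mon,Fri) (Wed,Tue,Tue,Tue,Thu) (Wed,Tue,Tue,Tue,Fri) (Wed,Wed,Mon,Mon,Thu) (Wed,Wed,Mon,Mon,Fri) (Wed,Wed,Tue,Tue,Thu) (Wed,Wed,Tue,Tue,Fri) (Wed,Thu,Mon,Mon,Thu) (Wed,Thu,Mon,Mon,Fri) (Wed,Thu,Tue,Tue,Thu) (Wed,Thu,Tue,Tue,Fri) (Wed,Fri,Mon,Mon,Thu) (Wed,Fri,Mon,Mon,Fri) (Wed,Fri,Tue,Tue,Thu) (Wed,Fri,Tue,Tue,Fri) — 20.
Docs=Thu: (Thu,Mon,Mon,Mon,Fri) (Thu,Mon,Tue,Tue,Fri) (Thu,Mon,Wed,Wed,Fri) (Thu,Tue,Mon,Mon,Fri) (Thu,Tue,Tue,Tue,Fri) (Thu,Tue,Wed,Wed,Fri) (Thu,Wed,Mon,Mon,Fri) (Thu,Wed,Tue,Tue,Fri) (Thu,Wed,Wed,Wed,Fri) (Thu,Thu,Mon,Mon,Fri) (Thu,Thu,Tue,Tue,Fri) (Thu,Thu,Wed,Wed,Fri) (Thu,Fri,Mon,Mon,Fri) (Thu,Fri,Tue,Tue,Fri) (Thu,Fri,Wed,Wed,Fri) — 15.
Summing: 15 + 20 + 15 = 50.

50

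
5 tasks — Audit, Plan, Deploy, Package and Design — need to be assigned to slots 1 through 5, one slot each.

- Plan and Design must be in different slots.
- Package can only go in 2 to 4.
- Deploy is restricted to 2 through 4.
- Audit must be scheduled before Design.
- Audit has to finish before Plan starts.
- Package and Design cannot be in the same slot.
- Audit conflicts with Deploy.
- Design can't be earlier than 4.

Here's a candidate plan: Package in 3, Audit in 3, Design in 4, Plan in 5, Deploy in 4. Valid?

Valid

Deploy is restricted to 2 through 4 — holds.
Package can only go in 2 to 4 — holds.
Design can't be earlier than 4 — holds.
Audit has to finish before Plan starts — holds.
Audit must be scheduled before Design — holds.
Audit conflicts with Deploy — holds.
Package and Design cannot be in the same slot — holds.
Plan and Design must be in different slots — holds.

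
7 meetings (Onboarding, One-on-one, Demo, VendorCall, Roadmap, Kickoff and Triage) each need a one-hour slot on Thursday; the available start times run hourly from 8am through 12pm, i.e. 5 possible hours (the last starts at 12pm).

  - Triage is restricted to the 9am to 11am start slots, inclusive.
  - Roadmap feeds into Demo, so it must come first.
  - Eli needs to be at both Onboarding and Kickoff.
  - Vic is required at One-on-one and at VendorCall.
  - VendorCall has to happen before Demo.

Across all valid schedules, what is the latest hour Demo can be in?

Precedence pushes Demo to at least 9am.
Demo at 12pm is achievable: Onboarding=8am; Triage=9am; One-on-one=9am; VendorCall=8am; Demo=12pm; Roadmap=8am; Kickoff=9am.

12pm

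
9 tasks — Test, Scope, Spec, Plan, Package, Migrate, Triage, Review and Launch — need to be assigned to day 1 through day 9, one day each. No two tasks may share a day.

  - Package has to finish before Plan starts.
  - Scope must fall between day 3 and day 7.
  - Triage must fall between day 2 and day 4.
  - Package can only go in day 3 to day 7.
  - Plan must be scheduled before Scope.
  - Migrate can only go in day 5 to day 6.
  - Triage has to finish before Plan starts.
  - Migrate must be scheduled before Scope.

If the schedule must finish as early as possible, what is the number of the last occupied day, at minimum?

day 9

The precedence chain requires at least 3 distinct days.
With at most 1 per day and 9 tasks, at least 9 days are needed.
Propagating the time windows through the other constraints, Scope can't land before day 6, so the schedule must run through at least day 6.
9 works (last occupied day: day 9): for example Package=day 3; Migrate=day 5; Review=day 8; Spec=day 7; Plan=day 4; Triage=day 2; Scope=day 6; Launch=day 9; Test=day 1.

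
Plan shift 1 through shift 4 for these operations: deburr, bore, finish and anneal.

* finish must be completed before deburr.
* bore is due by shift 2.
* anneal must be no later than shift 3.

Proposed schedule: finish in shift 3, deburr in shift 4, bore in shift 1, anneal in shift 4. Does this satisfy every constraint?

No. anneal must be no later than shift 3 is not satisfied.

anneal must be no later than shift 3 — violated.
finish must be completed before deburr — holds.
bore is due by shift 2 — holds.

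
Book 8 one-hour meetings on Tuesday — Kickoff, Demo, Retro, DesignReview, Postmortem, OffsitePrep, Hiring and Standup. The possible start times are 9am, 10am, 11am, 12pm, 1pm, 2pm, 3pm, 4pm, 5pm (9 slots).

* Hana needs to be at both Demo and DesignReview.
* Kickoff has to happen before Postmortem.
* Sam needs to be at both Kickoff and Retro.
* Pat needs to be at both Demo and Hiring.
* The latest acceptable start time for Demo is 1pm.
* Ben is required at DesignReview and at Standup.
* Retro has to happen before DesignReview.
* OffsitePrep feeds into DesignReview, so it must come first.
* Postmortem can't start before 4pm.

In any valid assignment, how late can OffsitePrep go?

Downstream work caps OffsitePrep at 4pm.
OffsitePrep at 4pm is achievable: Standup in 9am; Kickoff in 9am; OffsitePrep in 4pm; DesignReview in 5pm; Hiring in 10am; Retro in 10am; Demo in 9am; Postmortem in 4pm.

4pm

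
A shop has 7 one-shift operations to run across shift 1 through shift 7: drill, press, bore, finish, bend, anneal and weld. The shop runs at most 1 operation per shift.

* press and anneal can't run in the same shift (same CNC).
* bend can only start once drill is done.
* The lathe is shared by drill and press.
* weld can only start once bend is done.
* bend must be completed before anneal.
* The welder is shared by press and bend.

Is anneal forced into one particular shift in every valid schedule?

anneal can be shift 3 (e.g. anneal=shift 3; press=shift 5; finish=shift 7; drill=shift 1; weld=shift 4; bend=shift 2; bore=shift 6) or shift 4 (e.g. anneal in shift 4; finish in shift 7; weld in shift 3; press in shift 5; drill in shift 1; bend in shift 2; bore in shift 6).

No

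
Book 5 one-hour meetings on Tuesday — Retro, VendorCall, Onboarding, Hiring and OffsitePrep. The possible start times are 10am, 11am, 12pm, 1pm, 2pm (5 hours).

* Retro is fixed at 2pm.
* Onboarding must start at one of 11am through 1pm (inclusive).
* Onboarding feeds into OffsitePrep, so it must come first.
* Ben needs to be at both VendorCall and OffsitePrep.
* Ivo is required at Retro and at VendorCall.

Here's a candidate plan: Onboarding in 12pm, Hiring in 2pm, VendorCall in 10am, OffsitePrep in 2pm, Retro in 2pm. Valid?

Ben needs to be at both VendorCall and OffsitePrep — holds.
Onboarding feeds into OffsitePrep, so it must come first — holds.
Retro is fixed at 2pm — holds.
Onboarding must start at one of 11am through 1pm (inclusive) — holds.
Ivo is required at Retro and at VendorCall — holds.

Yes, all constraints hold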